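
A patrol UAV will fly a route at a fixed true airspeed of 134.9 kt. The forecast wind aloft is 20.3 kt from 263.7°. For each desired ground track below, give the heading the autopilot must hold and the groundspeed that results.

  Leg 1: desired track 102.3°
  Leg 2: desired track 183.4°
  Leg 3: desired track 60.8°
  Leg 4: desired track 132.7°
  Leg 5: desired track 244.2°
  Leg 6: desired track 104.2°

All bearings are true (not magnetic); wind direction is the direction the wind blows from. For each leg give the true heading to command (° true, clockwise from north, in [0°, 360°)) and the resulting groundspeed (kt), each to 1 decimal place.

Leg 1: heading=105.1°, groundspeed=154.0 kt
Leg 2: heading=191.9°, groundspeed=130.0 kt
Leg 3: heading=57.4°, groundspeed=153.4 kt
Leg 4: heading=139.2°, groundspeed=147.3 kt
Leg 5: heading=247.1°, groundspeed=115.6 kt
Leg 6: heading=107.2°, groundspeed=153.7 kt

Leg 1: desired track 102.3°; wind correction +2.8° → command heading 105.1°, groundspeed 154.0 kt
Leg 2: desired track 183.4°; wind correction +8.5° → command heading 191.9°, groundspeed 130.0 kt
Leg 3: desired track 60.8°; wind correction -3.4° → command heading 57.4°, groundspeed 153.4 kt
Leg 4: desired track 132.7°; wind correction +6.5° → command heading 139.2°, groundspeed 147.3 kt
Leg 5: desired track 244.2°; wind correction +2.9° → command heading 247.1°, groundspeed 115.6 kt
Leg 6: desired track 104.2°; wind correction +3.0° → command heading 107.2°, groundspeed 153.7 kt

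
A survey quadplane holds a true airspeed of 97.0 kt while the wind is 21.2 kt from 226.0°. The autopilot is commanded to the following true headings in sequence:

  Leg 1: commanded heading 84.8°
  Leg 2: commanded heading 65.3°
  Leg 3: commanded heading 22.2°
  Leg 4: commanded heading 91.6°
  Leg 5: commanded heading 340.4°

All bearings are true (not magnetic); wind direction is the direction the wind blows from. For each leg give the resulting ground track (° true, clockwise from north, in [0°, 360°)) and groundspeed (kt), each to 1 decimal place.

Leg 1: track=78.1°, groundspeed=114.3 kt
Leg 2: track=61.9°, groundspeed=117.2 kt
Leg 3: track=26.4°, groundspeed=116.7 kt
Leg 4: track=83.9°, groundspeed=112.9 kt
Leg 5: track=350.7°, groundspeed=107.5 kt

Leg 1: heading 84.8°; drift -6.7° → track 78.1°, groundspeed 114.3 kt
Leg 2: heading 65.3°; drift -3.4° → track 61.9°, groundspeed 117.2 kt
Leg 3: heading 22.2°; drift +4.2° → track 26.4°, groundspeed 116.7 kt
Leg 4: heading 91.6°; drift -7.7° → track 83.9°, groundspeed 112.9 kt
Leg 5: heading 340.4°; drift +10.3° → track 350.7°, groundspeed 107.5 kt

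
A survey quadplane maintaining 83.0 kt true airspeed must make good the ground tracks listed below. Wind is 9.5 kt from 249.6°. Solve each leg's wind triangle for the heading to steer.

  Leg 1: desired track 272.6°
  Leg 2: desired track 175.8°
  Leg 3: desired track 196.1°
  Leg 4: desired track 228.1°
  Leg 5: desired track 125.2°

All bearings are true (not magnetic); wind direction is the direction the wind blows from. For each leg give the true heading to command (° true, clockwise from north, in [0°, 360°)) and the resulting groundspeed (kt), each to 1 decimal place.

Leg 1: desired track 272.6°; wind correction -2.6° → command heading 270.0°, groundspeed 74.2 kt
Leg 2: desired track 175.8°; wind correction +6.3° → command heading 182.1°, groundspeed 79.8 kt
Leg 3: desired track 196.1°; wind correction +5.3° → command heading 201.4°, groundspeed 77.0 kt
Leg 4: desired track 228.1°; wind correction +2.4° → command heading 230.5°, groundspeed 74.1 kt
Leg 5: desired track 125.2°; wind correction +5.4° → command heading 130.6°, groundspeed 88.0 kt

Leg 1: heading=270.0°, groundspeed=74.2 kt
Leg 2: heading=182.1°, groundspeed=79.8 kt
Leg 3: heading=201.4°, groundspeed=77.0 kt
Leg 4: heading=230.5°, groundspeed=74.1 kt
Leg 5: heading=130.6°, groundspeed=88.0 kt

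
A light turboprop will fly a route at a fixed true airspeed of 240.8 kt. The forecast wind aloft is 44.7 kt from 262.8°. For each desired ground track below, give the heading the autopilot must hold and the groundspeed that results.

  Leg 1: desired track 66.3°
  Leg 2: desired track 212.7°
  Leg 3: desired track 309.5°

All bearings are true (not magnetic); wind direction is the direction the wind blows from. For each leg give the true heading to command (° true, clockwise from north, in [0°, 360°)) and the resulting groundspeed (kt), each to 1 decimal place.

Leg 1: desired track 66.3°; wind correction -3.0° → command heading 63.3°, groundspeed 283.3 kt
Leg 2: desired track 212.7°; wind correction +8.2° → command heading 220.9°, groundspeed 209.7 kt
Leg 3: desired track 309.5°; wind correction -7.8° → command heading 301.7°, groundspeed 207.9 kt

Leg 1: heading=63.3°, groundspeed=283.3 kt
Leg 2: heading=220.9°, groundspeed=209.7 kt
Leg 3: heading=301.7°, groundspeed=207.9 kt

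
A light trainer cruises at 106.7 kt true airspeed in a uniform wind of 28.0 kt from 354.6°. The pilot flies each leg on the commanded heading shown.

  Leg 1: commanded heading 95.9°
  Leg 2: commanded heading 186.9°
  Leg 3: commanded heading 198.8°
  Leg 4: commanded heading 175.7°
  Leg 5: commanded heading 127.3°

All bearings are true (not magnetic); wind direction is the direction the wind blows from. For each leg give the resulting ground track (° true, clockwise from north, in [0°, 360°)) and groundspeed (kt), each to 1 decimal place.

Leg 1: heading 95.9°; drift +13.8° → track 109.7°, groundspeed 115.5 kt
Leg 2: heading 186.9°; drift -2.5° → track 184.4°, groundspeed 134.2 kt
Leg 3: heading 198.8°; drift -5.0° → track 193.8°, groundspeed 132.7 kt
Leg 4: heading 175.7°; drift -0.2° → track 175.5°, groundspeed 134.7 kt
Leg 5: heading 127.3°; drift +9.3° → track 136.6°, groundspeed 127.4 kt

Leg 1: track=109.7°, groundspeed=115.5 kt
Leg 2: track=184.4°, groundspeed=134.2 kt
Leg 3: track=193.8°, groundspeed=132.7 kt
Leg 4: track=175.5°, groundspeed=134.7 kt
Leg 5: track=136.6°, groundspeed=127.4 kt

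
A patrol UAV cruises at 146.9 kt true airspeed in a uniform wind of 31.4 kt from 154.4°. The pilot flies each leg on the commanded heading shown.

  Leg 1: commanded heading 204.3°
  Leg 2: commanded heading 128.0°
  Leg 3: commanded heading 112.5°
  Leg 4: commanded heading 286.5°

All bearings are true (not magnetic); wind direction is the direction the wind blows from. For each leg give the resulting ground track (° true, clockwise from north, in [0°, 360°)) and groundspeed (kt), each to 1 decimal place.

Leg 1: track=215.0°, groundspeed=128.9 kt
Leg 2: track=121.3°, groundspeed=119.6 kt
Leg 3: track=102.9°, groundspeed=125.3 kt
Leg 4: track=294.4°, groundspeed=169.6 kt

Leg 1: heading 204.3°; drift +10.7° → track 215.0°, groundspeed 128.9 kt
Leg 2: heading 128.0°; drift -6.7° → track 121.3°, groundspeed 119.6 kt
Leg 3: heading 112.5°; drift -9.6° → track 102.9°, groundspeed 125.3 kt
Leg 4: heading 286.5°; drift +7.9° → track 294.4°, groundspeed 169.6 kt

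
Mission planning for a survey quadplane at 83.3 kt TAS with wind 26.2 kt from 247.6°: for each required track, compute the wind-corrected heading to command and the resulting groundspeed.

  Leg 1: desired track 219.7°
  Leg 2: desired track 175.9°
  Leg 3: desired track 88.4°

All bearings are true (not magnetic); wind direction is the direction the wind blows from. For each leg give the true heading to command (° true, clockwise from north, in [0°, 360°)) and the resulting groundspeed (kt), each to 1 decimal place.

Leg 1: desired track 219.7°; wind correction +8.5° → command heading 228.2°, groundspeed 59.2 kt
Leg 2: desired track 175.9°; wind correction +17.4° → command heading 193.3°, groundspeed 71.3 kt
Leg 3: desired track 88.4°; wind correction +6.4° → command heading 94.8°, groundspeed 107.3 kt

Leg 1: heading=228.2°, groundspeed=59.2 kt
Leg 2: heading=193.3°, groundspeed=71.3 kt
Leg 3: heading=94.8°, groundspeed=107.3 kt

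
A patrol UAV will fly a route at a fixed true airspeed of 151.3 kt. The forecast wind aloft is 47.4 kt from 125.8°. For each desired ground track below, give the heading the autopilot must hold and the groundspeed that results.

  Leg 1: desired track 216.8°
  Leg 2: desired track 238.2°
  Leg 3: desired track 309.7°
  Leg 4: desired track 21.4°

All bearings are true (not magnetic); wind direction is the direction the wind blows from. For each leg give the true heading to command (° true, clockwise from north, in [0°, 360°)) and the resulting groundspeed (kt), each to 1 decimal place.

Leg 1: heading=198.5°, groundspeed=144.5 kt
Leg 2: heading=221.4°, groundspeed=162.9 kt
Leg 3: heading=310.9°, groundspeed=198.6 kt
Leg 4: heading=39.1°, groundspeed=156.0 kt

Leg 1: desired track 216.8°; wind correction -18.3° → command heading 198.5°, groundspeed 144.5 kt
Leg 2: desired track 238.2°; wind correction -16.8° → command heading 221.4°, groundspeed 162.9 kt
Leg 3: desired track 309.7°; wind correction +1.2° → command heading 310.9°, groundspeed 198.6 kt
Leg 4: desired track 21.4°; wind correction +17.7° → command heading 39.1°, groundspeed 156.0 kt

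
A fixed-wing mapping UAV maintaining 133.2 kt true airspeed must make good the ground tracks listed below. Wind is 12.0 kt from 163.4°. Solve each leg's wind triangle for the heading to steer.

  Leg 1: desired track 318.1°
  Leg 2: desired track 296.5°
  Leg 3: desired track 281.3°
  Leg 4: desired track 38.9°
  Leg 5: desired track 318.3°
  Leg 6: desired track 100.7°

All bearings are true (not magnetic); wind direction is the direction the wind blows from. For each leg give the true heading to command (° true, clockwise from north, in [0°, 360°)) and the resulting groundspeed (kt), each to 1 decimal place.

Leg 1: heading=315.9°, groundspeed=144.0 kt
Leg 2: heading=292.7°, groundspeed=141.1 kt
Leg 3: heading=276.7°, groundspeed=138.4 kt
Leg 4: heading=43.2°, groundspeed=139.6 kt
Leg 5: heading=316.1°, groundspeed=144.0 kt
Leg 6: heading=105.3°, groundspeed=127.3 kt

Leg 1: desired track 318.1°; wind correction -2.2° → command heading 315.9°, groundspeed 144.0 kt
Leg 2: desired track 296.5°; wind correction -3.8° → command heading 292.7°, groundspeed 141.1 kt
Leg 3: desired track 281.3°; wind correction -4.6° → command heading 276.7°, groundspeed 138.4 kt
Leg 4: desired track 38.9°; wind correction +4.3° → command heading 43.2°, groundspeed 139.6 kt
Leg 5: desired track 318.3°; wind correction -2.2° → command heading 316.1°, groundspeed 144.0 kt
Leg 6: desired track 100.7°; wind correction +4.6° → command heading 105.3°, groundspeed 127.3 kt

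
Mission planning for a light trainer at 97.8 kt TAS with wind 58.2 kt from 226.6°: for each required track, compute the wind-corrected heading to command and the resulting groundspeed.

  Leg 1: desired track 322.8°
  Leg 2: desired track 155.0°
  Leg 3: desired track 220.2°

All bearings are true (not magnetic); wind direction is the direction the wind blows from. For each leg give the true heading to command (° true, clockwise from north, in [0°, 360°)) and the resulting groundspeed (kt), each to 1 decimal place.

Leg 1: heading=286.5°, groundspeed=85.1 kt
Leg 2: heading=189.4°, groundspeed=62.3 kt
Leg 3: heading=224.0°, groundspeed=39.7 kt

Leg 1: desired track 322.8°; wind correction -36.3° → command heading 286.5°, groundspeed 85.1 kt
Leg 2: desired track 155.0°; wind correction +34.4° → command heading 189.4°, groundspeed 62.3 kt
Leg 3: desired track 220.2°; wind correction +3.8° → command heading 224.0°, groundspeed 39.7 kt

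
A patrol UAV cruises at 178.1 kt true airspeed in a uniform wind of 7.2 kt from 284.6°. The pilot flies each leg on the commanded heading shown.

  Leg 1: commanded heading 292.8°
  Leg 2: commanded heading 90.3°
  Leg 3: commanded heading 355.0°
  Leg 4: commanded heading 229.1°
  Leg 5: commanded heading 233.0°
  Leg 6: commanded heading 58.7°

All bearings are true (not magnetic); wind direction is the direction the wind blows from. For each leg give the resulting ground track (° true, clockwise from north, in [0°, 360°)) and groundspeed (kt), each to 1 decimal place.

Leg 1: track=293.1°, groundspeed=171.0 kt
Leg 2: track=90.9°, groundspeed=185.1 kt
Leg 3: track=357.2°, groundspeed=175.8 kt
Leg 4: track=227.1°, groundspeed=174.1 kt
Leg 5: track=231.1°, groundspeed=173.7 kt
Leg 6: track=60.3°, groundspeed=183.2 kt

Leg 1: heading 292.8°; drift +0.3° → track 293.1°, groundspeed 171.0 kt
Leg 2: heading 90.3°; drift +0.6° → track 90.9°, groundspeed 185.1 kt
Leg 3: heading 355.0°; drift +2.2° → track 357.2°, groundspeed 175.8 kt
Leg 4: heading 229.1°; drift -2.0° → track 227.1°, groundspeed 174.1 kt
Leg 5: heading 233.0°; drift -1.9° → track 231.1°, groundspeed 173.7 kt
Leg 6: heading 58.7°; drift +1.6° → track 60.3°, groundspeed 183.2 kt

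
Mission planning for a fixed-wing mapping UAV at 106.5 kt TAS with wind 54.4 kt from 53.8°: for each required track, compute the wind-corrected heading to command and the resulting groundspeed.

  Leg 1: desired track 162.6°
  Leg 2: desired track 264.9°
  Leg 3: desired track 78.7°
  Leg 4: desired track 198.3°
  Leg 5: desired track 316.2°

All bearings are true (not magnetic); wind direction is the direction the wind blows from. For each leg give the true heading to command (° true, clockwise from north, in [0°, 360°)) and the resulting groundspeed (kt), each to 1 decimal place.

Leg 1: desired track 162.6°; wind correction -28.9° → command heading 133.7°, groundspeed 110.8 kt
Leg 2: desired track 264.9°; wind correction +15.3° → command heading 280.2°, groundspeed 149.3 kt
Leg 3: desired track 78.7°; wind correction -12.4° → command heading 66.3°, groundspeed 54.7 kt
Leg 4: desired track 198.3°; wind correction -17.3° → command heading 181.0°, groundspeed 146.0 kt
Leg 5: desired track 316.2°; wind correction +30.4° → command heading 346.6°, groundspeed 99.0 kt

Leg 1: heading=133.7°, groundspeed=110.8 kt
Leg 2: heading=280.2°, groundspeed=149.3 kt
Leg 3: heading=66.3°, groundspeed=54.7 kt
Leg 4: heading=181.0°, groundspeed=146.0 kt
Leg 5: heading=346.6°, groundspeed=99.0 kt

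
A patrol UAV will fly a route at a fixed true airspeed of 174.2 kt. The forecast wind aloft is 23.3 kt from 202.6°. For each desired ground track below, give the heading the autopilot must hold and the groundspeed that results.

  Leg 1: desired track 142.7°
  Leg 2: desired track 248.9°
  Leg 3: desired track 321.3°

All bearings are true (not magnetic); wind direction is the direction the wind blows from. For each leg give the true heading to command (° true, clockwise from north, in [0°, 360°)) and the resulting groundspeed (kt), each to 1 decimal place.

Leg 1: heading=149.3°, groundspeed=161.3 kt
Leg 2: heading=243.4°, groundspeed=157.3 kt
Leg 3: heading=314.6°, groundspeed=184.2 kt

Leg 1: desired track 142.7°; wind correction +6.6° → command heading 149.3°, groundspeed 161.3 kt
Leg 2: desired track 248.9°; wind correction -5.5° → command heading 243.4°, groundspeed 157.3 kt
Leg 3: desired track 321.3°; wind correction -6.7° → command heading 314.6°, groundspeed 184.2 kt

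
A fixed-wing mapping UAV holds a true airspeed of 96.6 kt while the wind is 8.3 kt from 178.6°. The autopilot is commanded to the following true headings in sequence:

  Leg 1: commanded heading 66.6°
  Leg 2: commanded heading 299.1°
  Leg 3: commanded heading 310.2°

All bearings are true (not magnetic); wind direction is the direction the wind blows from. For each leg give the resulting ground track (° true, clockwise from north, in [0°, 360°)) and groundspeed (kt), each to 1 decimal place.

Leg 1: heading 66.6°; drift -4.4° → track 62.2°, groundspeed 100.0 kt
Leg 2: heading 299.1°; drift +4.1° → track 303.2°, groundspeed 101.1 kt
Leg 3: heading 310.2°; drift +3.5° → track 313.7°, groundspeed 102.3 kt

Leg 1: track=62.2°, groundspeed=100.0 kt
Leg 2: track=303.2°, groundspeed=101.1 kt
Leg 3: track=313.7°, groundspeed=102.3 kt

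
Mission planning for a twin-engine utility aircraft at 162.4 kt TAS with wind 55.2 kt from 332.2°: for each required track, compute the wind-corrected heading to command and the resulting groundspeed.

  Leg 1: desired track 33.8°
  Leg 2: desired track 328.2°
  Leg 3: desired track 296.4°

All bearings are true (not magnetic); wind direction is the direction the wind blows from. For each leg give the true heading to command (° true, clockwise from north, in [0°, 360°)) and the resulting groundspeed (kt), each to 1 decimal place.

Leg 1: desired track 33.8°; wind correction -17.4° → command heading 16.4°, groundspeed 128.7 kt
Leg 2: desired track 328.2°; wind correction +1.4° → command heading 329.6°, groundspeed 107.3 kt
Leg 3: desired track 296.4°; wind correction +11.5° → command heading 307.9°, groundspeed 114.4 kt

Leg 1: heading=16.4°, groundspeed=128.7 kt
Leg 2: heading=329.6°, groundspeed=107.3 kt
Leg 3: heading=307.9°, groundspeed=114.4 kt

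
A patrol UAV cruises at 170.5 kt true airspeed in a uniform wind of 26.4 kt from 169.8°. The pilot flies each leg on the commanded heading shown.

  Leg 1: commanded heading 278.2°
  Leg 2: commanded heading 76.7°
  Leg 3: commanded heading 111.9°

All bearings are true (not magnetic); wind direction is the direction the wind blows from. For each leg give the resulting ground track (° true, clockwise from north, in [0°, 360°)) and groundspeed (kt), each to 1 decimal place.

Leg 1: heading 278.2°; drift +8.0° → track 286.2°, groundspeed 180.6 kt
Leg 2: heading 76.7°; drift -8.7° → track 68.0°, groundspeed 173.9 kt
Leg 3: heading 111.9°; drift -8.1° → track 103.8°, groundspeed 158.1 kt

Leg 1: track=286.2°, groundspeed=180.6 kt
Leg 2: track=68.0°, groundspeed=173.9 kt
Leg 3: track=103.8°, groundspeed=158.1 kt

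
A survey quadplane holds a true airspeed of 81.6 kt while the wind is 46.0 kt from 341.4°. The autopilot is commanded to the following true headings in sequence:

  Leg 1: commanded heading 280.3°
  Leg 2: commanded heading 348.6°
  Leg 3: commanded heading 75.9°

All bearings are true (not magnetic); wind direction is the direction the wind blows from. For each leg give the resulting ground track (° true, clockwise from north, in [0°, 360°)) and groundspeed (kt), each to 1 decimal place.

Leg 1: track=246.2°, groundspeed=71.7 kt
Leg 2: track=357.7°, groundspeed=36.4 kt
Leg 3: track=104.2°, groundspeed=96.8 kt

Leg 1: heading 280.3°; drift -34.1° → track 246.2°, groundspeed 71.7 kt
Leg 2: heading 348.6°; drift +9.1° → track 357.7°, groundspeed 36.4 kt
Leg 3: heading 75.9°; drift +28.3° → track 104.2°, groundspeed 96.8 kt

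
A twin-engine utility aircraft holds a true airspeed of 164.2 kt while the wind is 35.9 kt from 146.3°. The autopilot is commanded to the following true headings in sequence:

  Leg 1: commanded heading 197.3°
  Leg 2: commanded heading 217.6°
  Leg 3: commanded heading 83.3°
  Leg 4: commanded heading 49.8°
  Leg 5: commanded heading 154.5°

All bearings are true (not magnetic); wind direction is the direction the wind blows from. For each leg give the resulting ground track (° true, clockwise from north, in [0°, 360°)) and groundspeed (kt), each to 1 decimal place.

Leg 1: track=208.4°, groundspeed=144.3 kt
Leg 2: track=230.2°, groundspeed=156.4 kt
Leg 3: track=71.1°, groundspeed=151.3 kt
Leg 4: track=37.8°, groundspeed=172.0 kt
Leg 5: track=156.8°, groundspeed=128.8 kt

Leg 1: heading 197.3°; drift +11.1° → track 208.4°, groundspeed 144.3 kt
Leg 2: heading 217.6°; drift +12.6° → track 230.2°, groundspeed 156.4 kt
Leg 3: heading 83.3°; drift -12.2° → track 71.1°, groundspeed 151.3 kt
Leg 4: heading 49.8°; drift -12.0° → track 37.8°, groundspeed 172.0 kt
Leg 5: heading 154.5°; drift +2.3° → track 156.8°, groundspeed 128.8 kt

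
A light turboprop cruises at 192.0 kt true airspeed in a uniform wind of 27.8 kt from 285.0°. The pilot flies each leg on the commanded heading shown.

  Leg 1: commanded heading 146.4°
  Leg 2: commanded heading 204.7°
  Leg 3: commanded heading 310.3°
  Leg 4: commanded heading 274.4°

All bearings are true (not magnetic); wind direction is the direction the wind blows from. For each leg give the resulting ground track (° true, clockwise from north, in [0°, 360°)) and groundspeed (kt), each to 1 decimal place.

Leg 1: heading 146.4°; drift -4.9° → track 141.5°, groundspeed 213.6 kt
Leg 2: heading 204.7°; drift -8.3° → track 196.4°, groundspeed 189.3 kt
Leg 3: heading 310.3°; drift +4.1° → track 314.4°, groundspeed 167.3 kt
Leg 4: heading 274.4°; drift -1.8° → track 272.6°, groundspeed 164.8 kt

Leg 1: track=141.5°, groundspeed=213.6 kt
Leg 2: track=196.4°, groundspeed=189.3 kt
Leg 3: track=314.4°, groundspeed=167.3 kt
Leg 4: track=272.6°, groundspeed=164.8 kt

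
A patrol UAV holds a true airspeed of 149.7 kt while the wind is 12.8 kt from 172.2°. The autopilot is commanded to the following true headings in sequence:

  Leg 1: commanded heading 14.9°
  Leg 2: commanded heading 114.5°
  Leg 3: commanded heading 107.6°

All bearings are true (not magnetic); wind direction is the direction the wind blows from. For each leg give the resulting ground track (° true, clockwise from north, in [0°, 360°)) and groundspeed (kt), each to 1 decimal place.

Leg 1: heading 14.9°; drift -1.8° → track 13.1°, groundspeed 161.6 kt
Leg 2: heading 114.5°; drift -4.3° → track 110.2°, groundspeed 143.3 kt
Leg 3: heading 107.6°; drift -4.6° → track 103.0°, groundspeed 144.7 kt

Leg 1: track=13.1°, groundspeed=161.6 kt
Leg 2: track=110.2°, groundspeed=143.3 kt
Leg 3: track=103.0°, groundspeed=144.7 kt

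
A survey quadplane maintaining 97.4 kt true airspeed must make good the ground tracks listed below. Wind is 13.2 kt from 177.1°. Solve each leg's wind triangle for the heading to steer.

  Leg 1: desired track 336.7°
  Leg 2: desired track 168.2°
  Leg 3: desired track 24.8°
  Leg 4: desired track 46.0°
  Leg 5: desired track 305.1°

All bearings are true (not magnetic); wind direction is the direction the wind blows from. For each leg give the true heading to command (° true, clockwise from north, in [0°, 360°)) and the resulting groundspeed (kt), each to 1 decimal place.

Leg 1: desired track 336.7°; wind correction -2.7° → command heading 334.0°, groundspeed 109.7 kt
Leg 2: desired track 168.2°; wind correction +1.2° → command heading 169.4°, groundspeed 84.3 kt
Leg 3: desired track 24.8°; wind correction +3.6° → command heading 28.4°, groundspeed 108.9 kt
Leg 4: desired track 46.0°; wind correction +5.9° → command heading 51.9°, groundspeed 105.6 kt
Leg 5: desired track 305.1°; wind correction -6.1° → command heading 299.0°, groundspeed 105.0 kt

Leg 1: heading=334.0°, groundspeed=109.7 kt
Leg 2: heading=169.4°, groundspeed=84.3 kt
Leg 3: heading=28.4°, groundspeed=108.9 kt
Leg 4: heading=51.9°, groundspeed=105.6 kt
Leg 5: heading=299.0°, groundspeed=105.0 kt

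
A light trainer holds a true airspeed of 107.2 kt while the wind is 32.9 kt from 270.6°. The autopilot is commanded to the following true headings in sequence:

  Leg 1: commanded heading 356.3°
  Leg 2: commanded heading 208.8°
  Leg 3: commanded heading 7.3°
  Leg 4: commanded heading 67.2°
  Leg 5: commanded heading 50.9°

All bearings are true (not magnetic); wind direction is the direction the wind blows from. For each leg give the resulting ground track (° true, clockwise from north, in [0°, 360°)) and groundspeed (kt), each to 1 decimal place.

Leg 1: heading 356.3°; drift +17.4° → track 13.7°, groundspeed 109.8 kt
Leg 2: heading 208.8°; drift -17.6° → track 191.2°, groundspeed 96.1 kt
Leg 3: heading 7.3°; drift +16.4° → track 23.7°, groundspeed 115.7 kt
Leg 4: heading 67.2°; drift +5.4° → track 72.6°, groundspeed 138.0 kt
Leg 5: heading 50.9°; drift +9.0° → track 59.9°, groundspeed 134.2 kt

Leg 1: track=13.7°, groundspeed=109.8 kt
Leg 2: track=191.2°, groundspeed=96.1 kt
Leg 3: track=23.7°, groundspeed=115.7 kt
Leg 4: track=72.6°, groundspeed=138.0 kt
Leg 5: track=59.9°, groundspeed=134.2 kt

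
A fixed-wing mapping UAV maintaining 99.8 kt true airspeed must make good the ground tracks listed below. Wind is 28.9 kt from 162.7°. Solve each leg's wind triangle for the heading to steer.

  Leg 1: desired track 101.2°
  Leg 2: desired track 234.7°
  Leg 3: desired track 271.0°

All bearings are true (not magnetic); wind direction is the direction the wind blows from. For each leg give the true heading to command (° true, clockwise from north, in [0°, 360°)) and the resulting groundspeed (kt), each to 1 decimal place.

Leg 1: heading=115.9°, groundspeed=82.7 kt
Leg 2: heading=218.7°, groundspeed=87.0 kt
Leg 3: heading=255.0°, groundspeed=105.0 kt

Leg 1: desired track 101.2°; wind correction +14.7° → command heading 115.9°, groundspeed 82.7 kt
Leg 2: desired track 234.7°; wind correction -16.0° → command heading 218.7°, groundspeed 87.0 kt
Leg 3: desired track 271.0°; wind correction -16.0° → command heading 255.0°, groundspeed 105.0 kt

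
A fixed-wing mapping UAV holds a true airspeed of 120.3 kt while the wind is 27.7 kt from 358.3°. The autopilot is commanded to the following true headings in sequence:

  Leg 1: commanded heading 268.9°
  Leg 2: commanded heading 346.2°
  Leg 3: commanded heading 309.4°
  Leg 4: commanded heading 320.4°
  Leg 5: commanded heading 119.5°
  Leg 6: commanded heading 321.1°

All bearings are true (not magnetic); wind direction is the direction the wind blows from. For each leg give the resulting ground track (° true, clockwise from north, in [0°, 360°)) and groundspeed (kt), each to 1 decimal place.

Leg 1: track=255.9°, groundspeed=123.2 kt
Leg 2: track=342.6°, groundspeed=93.4 kt
Leg 3: track=297.8°, groundspeed=104.2 kt
Leg 4: track=310.6°, groundspeed=99.9 kt
Leg 5: track=129.5°, groundspeed=136.7 kt
Leg 6: track=311.4°, groundspeed=99.7 kt

Leg 1: heading 268.9°; drift -13.0° → track 255.9°, groundspeed 123.2 kt
Leg 2: heading 346.2°; drift -3.6° → track 342.6°, groundspeed 93.4 kt
Leg 3: heading 309.4°; drift -11.6° → track 297.8°, groundspeed 104.2 kt
Leg 4: heading 320.4°; drift -9.8° → track 310.6°, groundspeed 99.9 kt
Leg 5: heading 119.5°; drift +10.0° → track 129.5°, groundspeed 136.7 kt
Leg 6: heading 321.1°; drift -9.7° → track 311.4°, groundspeed 99.7 kt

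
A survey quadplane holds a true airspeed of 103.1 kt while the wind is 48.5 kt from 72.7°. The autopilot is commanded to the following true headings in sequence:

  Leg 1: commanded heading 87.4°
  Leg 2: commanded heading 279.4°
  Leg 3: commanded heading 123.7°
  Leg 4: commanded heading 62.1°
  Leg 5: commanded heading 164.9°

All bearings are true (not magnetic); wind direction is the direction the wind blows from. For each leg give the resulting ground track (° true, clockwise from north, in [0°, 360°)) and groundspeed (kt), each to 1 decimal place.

Leg 1: track=99.8°, groundspeed=57.5 kt
Leg 2: track=270.9°, groundspeed=148.0 kt
Leg 3: track=151.1°, groundspeed=81.8 kt
Leg 4: track=53.0°, groundspeed=56.1 kt
Leg 5: track=189.7°, groundspeed=115.6 kt

Leg 1: heading 87.4°; drift +12.4° → track 99.8°, groundspeed 57.5 kt
Leg 2: heading 279.4°; drift -8.5° → track 270.9°, groundspeed 148.0 kt
Leg 3: heading 123.7°; drift +27.4° → track 151.1°, groundspeed 81.8 kt
Leg 4: heading 62.1°; drift -9.1° → track 53.0°, groundspeed 56.1 kt
Leg 5: heading 164.9°; drift +24.8° → track 189.7°, groundspeed 115.6 kt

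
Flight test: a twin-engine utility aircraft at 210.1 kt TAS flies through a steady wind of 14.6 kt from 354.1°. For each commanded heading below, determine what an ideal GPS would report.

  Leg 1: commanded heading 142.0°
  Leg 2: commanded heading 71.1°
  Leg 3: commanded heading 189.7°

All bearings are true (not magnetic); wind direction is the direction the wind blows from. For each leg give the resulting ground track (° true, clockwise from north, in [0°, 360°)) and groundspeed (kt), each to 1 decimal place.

Leg 1: track=144.0°, groundspeed=222.6 kt
Leg 2: track=75.0°, groundspeed=207.3 kt
Leg 3: track=188.7°, groundspeed=224.2 kt

Leg 1: heading 142.0°; drift +2.0° → track 144.0°, groundspeed 222.6 kt
Leg 2: heading 71.1°; drift +3.9° → track 75.0°, groundspeed 207.3 kt
Leg 3: heading 189.7°; drift -1.0° → track 188.7°, groundspeed 224.2 kt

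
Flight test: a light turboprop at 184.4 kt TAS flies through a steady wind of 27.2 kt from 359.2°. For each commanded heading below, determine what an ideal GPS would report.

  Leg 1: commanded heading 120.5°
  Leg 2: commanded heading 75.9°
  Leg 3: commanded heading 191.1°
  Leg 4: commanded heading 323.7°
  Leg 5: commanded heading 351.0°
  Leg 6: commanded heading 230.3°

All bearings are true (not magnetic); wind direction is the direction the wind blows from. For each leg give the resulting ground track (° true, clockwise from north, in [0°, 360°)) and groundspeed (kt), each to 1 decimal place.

Leg 1: track=127.2°, groundspeed=199.9 kt
Leg 2: track=84.4°, groundspeed=180.1 kt
Leg 3: track=189.6°, groundspeed=211.1 kt
Leg 4: track=318.1°, groundspeed=163.0 kt
Leg 5: track=349.6°, groundspeed=157.5 kt
Leg 6: track=224.3°, groundspeed=202.6 kt

Leg 1: heading 120.5°; drift +6.7° → track 127.2°, groundspeed 199.9 kt
Leg 2: heading 75.9°; drift +8.5° → track 84.4°, groundspeed 180.1 kt
Leg 3: heading 191.1°; drift -1.5° → track 189.6°, groundspeed 211.1 kt
Leg 4: heading 323.7°; drift -5.6° → track 318.1°, groundspeed 163.0 kt
Leg 5: heading 351.0°; drift -1.4° → track 349.6°, groundspeed 157.5 kt
Leg 6: heading 230.3°; drift -6.0° → track 224.3°, groundspeed 202.6 kt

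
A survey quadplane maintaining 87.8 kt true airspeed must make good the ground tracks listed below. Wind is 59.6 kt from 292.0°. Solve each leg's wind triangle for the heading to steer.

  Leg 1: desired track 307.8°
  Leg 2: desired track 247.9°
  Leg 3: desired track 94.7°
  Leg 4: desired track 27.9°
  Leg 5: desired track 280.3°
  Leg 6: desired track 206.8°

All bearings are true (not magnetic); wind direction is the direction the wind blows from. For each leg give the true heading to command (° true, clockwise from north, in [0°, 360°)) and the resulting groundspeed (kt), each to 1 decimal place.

Leg 1: desired track 307.8°; wind correction -10.7° → command heading 297.1°, groundspeed 28.9 kt
Leg 2: desired track 247.9°; wind correction +28.2° → command heading 276.1°, groundspeed 34.6 kt
Leg 3: desired track 94.7°; wind correction -11.6° → command heading 83.1°, groundspeed 142.9 kt
Leg 4: desired track 27.9°; wind correction -42.5° → command heading 345.4°, groundspeed 70.9 kt
Leg 5: desired track 280.3°; wind correction +7.9° → command heading 288.2°, groundspeed 28.6 kt
Leg 6: desired track 206.8°; wind correction +42.6° → command heading 249.4°, groundspeed 59.7 kt

Leg 1: heading=297.1°, groundspeed=28.9 kt
Leg 2: heading=276.1°, groundspeed=34.6 kt
Leg 3: heading=83.1°, groundspeed=142.9 kt
Leg 4: heading=345.4°, groundspeed=70.9 kt
Leg 5: heading=288.2°, groundspeed=28.6 kt
Leg 6: heading=249.4°, groundspeed=59.7 kt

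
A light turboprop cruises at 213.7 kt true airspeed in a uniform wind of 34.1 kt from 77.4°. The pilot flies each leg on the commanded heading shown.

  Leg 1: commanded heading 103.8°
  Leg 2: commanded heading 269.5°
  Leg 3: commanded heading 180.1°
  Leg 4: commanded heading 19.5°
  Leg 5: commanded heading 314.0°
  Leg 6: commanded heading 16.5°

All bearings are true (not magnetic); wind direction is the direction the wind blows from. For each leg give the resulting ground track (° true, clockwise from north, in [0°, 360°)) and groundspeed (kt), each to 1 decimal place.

Leg 1: track=108.5°, groundspeed=183.8 kt
Leg 2: track=267.8°, groundspeed=247.1 kt
Leg 3: track=188.7°, groundspeed=223.7 kt
Leg 4: track=11.1°, groundspeed=197.7 kt
Leg 5: track=307.0°, groundspeed=234.2 kt
Leg 6: track=7.9°, groundspeed=199.4 kt

Leg 1: heading 103.8°; drift +4.7° → track 108.5°, groundspeed 183.8 kt
Leg 2: heading 269.5°; drift -1.7° → track 267.8°, groundspeed 247.1 kt
Leg 3: heading 180.1°; drift +8.6° → track 188.7°, groundspeed 223.7 kt
Leg 4: heading 19.5°; drift -8.4° → track 11.1°, groundspeed 197.7 kt
Leg 5: heading 314.0°; drift -7.0° → track 307.0°, groundspeed 234.2 kt
Leg 6: heading 16.5°; drift -8.6° → track 7.9°, groundspeed 199.4 kt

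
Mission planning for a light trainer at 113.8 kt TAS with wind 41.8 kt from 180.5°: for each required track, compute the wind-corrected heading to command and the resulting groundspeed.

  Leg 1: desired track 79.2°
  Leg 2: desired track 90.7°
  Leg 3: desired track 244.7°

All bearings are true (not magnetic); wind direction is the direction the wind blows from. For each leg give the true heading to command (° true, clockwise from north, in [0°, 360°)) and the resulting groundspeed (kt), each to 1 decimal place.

Leg 1: desired track 79.2°; wind correction +21.1° → command heading 100.3°, groundspeed 114.4 kt
Leg 2: desired track 90.7°; wind correction +21.5° → command heading 112.2°, groundspeed 105.7 kt
Leg 3: desired track 244.7°; wind correction -19.3° → command heading 225.4°, groundspeed 89.2 kt

Leg 1: heading=100.3°, groundspeed=114.4 kt
Leg 2: heading=112.2°, groundspeed=105.7 kt
Leg 3: heading=225.4°, groundspeed=89.2 kt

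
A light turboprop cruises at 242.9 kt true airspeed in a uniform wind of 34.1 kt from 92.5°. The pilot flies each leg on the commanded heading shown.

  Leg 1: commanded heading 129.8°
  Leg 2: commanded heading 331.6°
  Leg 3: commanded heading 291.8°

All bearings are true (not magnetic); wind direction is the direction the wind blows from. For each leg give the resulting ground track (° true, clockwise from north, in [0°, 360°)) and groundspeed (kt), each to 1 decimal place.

Leg 1: heading 129.8°; drift +5.5° → track 135.3°, groundspeed 216.8 kt
Leg 2: heading 331.6°; drift -6.4° → track 325.2°, groundspeed 262.1 kt
Leg 3: heading 291.8°; drift -2.3° → track 289.5°, groundspeed 275.3 kt

Leg 1: track=135.3°, groundspeed=216.8 kt
Leg 2: track=325.2°, groundspeed=262.1 kt
Leg 3: track=289.5°, groundspeed=275.3 kt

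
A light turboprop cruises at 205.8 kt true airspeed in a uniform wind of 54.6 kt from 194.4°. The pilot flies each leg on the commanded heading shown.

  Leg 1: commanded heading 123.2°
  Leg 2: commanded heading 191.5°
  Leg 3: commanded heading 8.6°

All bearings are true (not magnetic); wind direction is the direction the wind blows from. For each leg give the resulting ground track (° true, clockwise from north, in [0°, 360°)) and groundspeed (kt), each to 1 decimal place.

Leg 1: heading 123.2°; drift -15.4° → track 107.8°, groundspeed 195.2 kt
Leg 2: heading 191.5°; drift -1.0° → track 190.5°, groundspeed 151.3 kt
Leg 3: heading 8.6°; drift +1.2° → track 9.8°, groundspeed 260.2 kt

Leg 1: track=107.8°, groundspeed=195.2 kt
Leg 2: track=190.5°, groundspeed=151.3 kt
Leg 3: track=9.8°, groundspeed=260.2 kt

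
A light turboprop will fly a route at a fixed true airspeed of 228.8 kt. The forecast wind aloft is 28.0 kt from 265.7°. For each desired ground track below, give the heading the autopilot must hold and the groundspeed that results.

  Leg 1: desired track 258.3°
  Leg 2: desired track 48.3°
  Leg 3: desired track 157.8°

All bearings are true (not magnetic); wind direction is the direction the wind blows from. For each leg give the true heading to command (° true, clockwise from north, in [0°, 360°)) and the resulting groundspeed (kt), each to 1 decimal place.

Leg 1: desired track 258.3°; wind correction +0.9° → command heading 259.2°, groundspeed 201.0 kt
Leg 2: desired track 48.3°; wind correction -4.3° → command heading 44.0°, groundspeed 250.4 kt
Leg 3: desired track 157.8°; wind correction +6.7° → command heading 164.5°, groundspeed 235.8 kt

Leg 1: heading=259.2°, groundspeed=201.0 kt
Leg 2: heading=44.0°, groundspeed=250.4 kt
Leg 3: heading=164.5°, groundspeed=235.8 kt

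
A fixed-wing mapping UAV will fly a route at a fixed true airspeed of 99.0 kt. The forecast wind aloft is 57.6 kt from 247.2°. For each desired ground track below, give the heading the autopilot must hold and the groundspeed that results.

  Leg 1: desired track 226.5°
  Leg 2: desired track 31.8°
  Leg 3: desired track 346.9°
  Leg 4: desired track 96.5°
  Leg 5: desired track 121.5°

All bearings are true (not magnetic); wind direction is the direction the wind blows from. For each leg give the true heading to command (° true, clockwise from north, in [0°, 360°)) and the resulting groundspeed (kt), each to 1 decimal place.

Leg 1: desired track 226.5°; wind correction +11.9° → command heading 238.4°, groundspeed 43.0 kt
Leg 2: desired track 31.8°; wind correction -19.7° → command heading 12.1°, groundspeed 140.2 kt
Leg 3: desired track 346.9°; wind correction -35.0° → command heading 311.9°, groundspeed 90.8 kt
Leg 4: desired track 96.5°; wind correction +16.5° → command heading 113.0°, groundspeed 145.1 kt
Leg 5: desired track 121.5°; wind correction +28.2° → command heading 149.7°, groundspeed 120.9 kt

Leg 1: heading=238.4°, groundspeed=43.0 kt
Leg 2: heading=12.1°, groundspeed=140.2 kt
Leg 3: heading=311.9°, groundspeed=90.8 kt
Leg 4: heading=113.0°, groundspeed=145.1 kt
Leg 5: heading=149.7°, groundspeed=120.9 kt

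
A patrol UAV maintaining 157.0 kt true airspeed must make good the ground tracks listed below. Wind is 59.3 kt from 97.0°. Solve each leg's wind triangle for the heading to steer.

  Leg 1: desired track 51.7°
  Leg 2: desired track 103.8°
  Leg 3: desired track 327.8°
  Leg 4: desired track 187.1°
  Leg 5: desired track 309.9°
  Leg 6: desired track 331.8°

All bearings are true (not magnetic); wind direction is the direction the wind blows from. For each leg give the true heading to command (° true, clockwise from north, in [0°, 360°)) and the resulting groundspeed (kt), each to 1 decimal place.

Leg 1: desired track 51.7°; wind correction +15.6° → command heading 67.3°, groundspeed 109.5 kt
Leg 2: desired track 103.8°; wind correction -2.6° → command heading 101.2°, groundspeed 98.0 kt
Leg 3: desired track 327.8°; wind correction +17.0° → command heading 344.8°, groundspeed 187.6 kt
Leg 4: desired track 187.1°; wind correction -22.2° → command heading 164.9°, groundspeed 145.5 kt
Leg 5: desired track 309.9°; wind correction +11.8° → command heading 321.7°, groundspeed 203.4 kt
Leg 6: desired track 331.8°; wind correction +18.0° → command heading 349.8°, groundspeed 183.5 kt

Leg 1: heading=67.3°, groundspeed=109.5 kt
Leg 2: heading=101.2°, groundspeed=98.0 kt
Leg 3: heading=344.8°, groundspeed=187.6 kt
Leg 4: heading=164.9°, groundspeed=145.5 kt
Leg 5: heading=321.7°, groundspeed=203.4 kt
Leg 6: heading=349.8°, groundspeed=183.5 kt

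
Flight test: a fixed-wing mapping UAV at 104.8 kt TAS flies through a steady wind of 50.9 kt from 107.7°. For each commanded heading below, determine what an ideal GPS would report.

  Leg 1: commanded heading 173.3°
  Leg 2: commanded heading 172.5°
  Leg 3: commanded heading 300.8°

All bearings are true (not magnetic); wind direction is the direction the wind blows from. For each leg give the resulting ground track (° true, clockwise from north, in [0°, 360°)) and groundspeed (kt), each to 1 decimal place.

Leg 1: heading 173.3°; drift +29.0° → track 202.3°, groundspeed 95.7 kt
Leg 2: heading 172.5°; drift +29.0° → track 201.5°, groundspeed 95.0 kt
Leg 3: heading 300.8°; drift -4.3° → track 296.5°, groundspeed 154.8 kt

Leg 1: track=202.3°, groundspeed=95.7 kt
Leg 2: track=201.5°, groundspeed=95.0 kt
Leg 3: track=296.5°, groundspeed=154.8 kt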